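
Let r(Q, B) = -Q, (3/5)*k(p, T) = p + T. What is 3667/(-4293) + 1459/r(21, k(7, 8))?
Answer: -2113498/30051 ≈ -70.330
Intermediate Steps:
k(p, T) = 5*T/3 + 5*p/3 (k(p, T) = 5*(p + T)/3 = 5*(T + p)/3 = 5*T/3 + 5*p/3)
3667/(-4293) + 1459/r(21, k(7, 8)) = 3667/(-4293) + 1459/((-1*21)) = 3667*(-1/4293) + 1459/(-21) = -3667/4293 + 1459*(-1/21) = -3667/4293 - 1459/21 = -2113498/30051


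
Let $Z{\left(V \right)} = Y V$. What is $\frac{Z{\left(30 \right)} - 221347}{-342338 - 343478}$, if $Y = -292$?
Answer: $\frac{230107}{685816} \approx 0.33552$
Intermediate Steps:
$Z{\left(V \right)} = - 292 V$
$\frac{Z{\left(30 \right)} - 221347}{-342338 - 343478} = \frac{\left(-292\right) 30 - 221347}{-342338 - 343478} = \frac{-8760 - 221347}{-685816} = \left(-230107\right) \left(- \frac{1}{685816}\right) = \frac{230107}{685816}$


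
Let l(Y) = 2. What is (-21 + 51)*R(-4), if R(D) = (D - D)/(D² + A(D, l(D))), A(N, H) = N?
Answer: 0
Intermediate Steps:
R(D) = 0 (R(D) = (D - D)/(D² + D) = 0/(D + D²) = 0)
(-21 + 51)*R(-4) = (-21 + 51)*0 = 30*0 = 0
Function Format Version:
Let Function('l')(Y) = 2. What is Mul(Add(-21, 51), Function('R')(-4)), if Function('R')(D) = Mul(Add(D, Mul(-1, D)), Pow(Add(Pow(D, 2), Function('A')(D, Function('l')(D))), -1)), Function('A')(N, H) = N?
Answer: 0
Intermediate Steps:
Function('R')(D) = 0 (Function('R')(D) = Mul(Add(D, Mul(-1, D)), Pow(Add(Pow(D, 2), D), -1)) = Mul(0, Pow(Add(D, Pow(D, 2)), -1)) = 0)
Mul(Add(-21, 51), Function('R')(-4)) = Mul(Add(-21, 51), 0) = Mul(30, 0) = 0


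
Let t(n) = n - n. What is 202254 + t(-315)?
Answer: 202254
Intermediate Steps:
t(n) = 0
202254 + t(-315) = 202254 + 0 = 202254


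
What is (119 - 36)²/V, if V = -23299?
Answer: -6889/23299 ≈ -0.29568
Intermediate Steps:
(119 - 36)²/V = (119 - 36)²/(-23299) = 83²*(-1/23299) = 6889*(-1/23299) = -6889/23299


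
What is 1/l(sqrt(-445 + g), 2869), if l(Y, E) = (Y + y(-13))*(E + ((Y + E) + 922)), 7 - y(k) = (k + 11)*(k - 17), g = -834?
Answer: -354259/181330921352 - 6607*I*sqrt(1279)/181330921352 ≈ -1.9537e-6 - 1.3031e-6*I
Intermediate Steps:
y(k) = 7 - (-17 + k)*(11 + k) (y(k) = 7 - (k + 11)*(k - 17) = 7 - (11 + k)*(-17 + k) = 7 - (-17 + k)*(11 + k))
l(Y, E) = (-53 + Y)*(922 + Y + 2*E) (l(Y, E) = (Y + (194 - 1*(-13)**2 + 6*(-13)))*(E + ((Y + E) + 922)) = (Y + (194 - 1*169 - 78))*(E + ((E + Y) + 922)) = (Y + (194 - 169 - 78))*(E + (922 + E + Y)) = (Y - 53)*(922 + Y + 2*E) = (-53 + Y)*(922 + Y + 2*E))
1/l(sqrt(-445 + g), 2869) = 1/(-48866 + (sqrt(-445 - 834))**2 - 106*2869 + 869*sqrt(-445 - 834) + 2*2869*sqrt(-445 - 834)) = 1/(-48866 + (sqrt(-1279))**2 - 304114 + 869*sqrt(-1279) + 2*2869*sqrt(-1279)) = 1/(-48866 + (I*sqrt(1279))**2 - 304114 + 869*(I*sqrt(1279)) + 2*2869*(I*sqrt(1279))) = 1/(-48866 - 1279 - 304114 + 869*I*sqrt(1279) + 5738*I*sqrt(1279)) = 1/(-354259 + 6607*I*sqrt(1279))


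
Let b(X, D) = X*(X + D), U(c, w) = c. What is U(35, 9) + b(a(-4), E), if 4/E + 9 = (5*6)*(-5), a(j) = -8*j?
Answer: 168253/159 ≈ 1058.2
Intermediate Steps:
E = -4/159 (E = 4/(-9 + (5*6)*(-5)) = 4/(-9 + 30*(-5)) = 4/(-9 - 150) = 4/(-159) = 4*(-1/159) = -4/159 ≈ -0.025157)
b(X, D) = X*(D + X)
U(35, 9) + b(a(-4), E) = 35 + (-8*(-4))*(-4/159 - 8*(-4)) = 35 + 32*(-4/159 + 32) = 35 + 32*(5084/159) = 35 + 162688/159 = 168253/159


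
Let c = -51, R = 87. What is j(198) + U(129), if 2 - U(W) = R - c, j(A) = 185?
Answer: 49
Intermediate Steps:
U(W) = -136 (U(W) = 2 - (87 - 1*(-51)) = 2 - (87 + 51) = 2 - 1*138 = 2 - 138 = -136)
j(198) + U(129) = 185 - 136 = 49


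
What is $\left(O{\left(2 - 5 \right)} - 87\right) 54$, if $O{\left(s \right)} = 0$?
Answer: $-4698$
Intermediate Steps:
$\left(O{\left(2 - 5 \right)} - 87\right) 54 = \left(0 - 87\right) 54 = \left(-87\right) 54 = -4698$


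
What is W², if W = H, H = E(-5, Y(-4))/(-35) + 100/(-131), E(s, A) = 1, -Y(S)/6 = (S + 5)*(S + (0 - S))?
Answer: 13184161/21022225 ≈ 0.62715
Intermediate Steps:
Y(S) = 0 (Y(S) = -6*(S + 5)*(S + (0 - S)) = -6*(5 + S)*(S - S) = -6*(5 + S)*0 = -6*0 = 0)
H = -3631/4585 (H = 1/(-35) + 100/(-131) = 1*(-1/35) + 100*(-1/131) = -1/35 - 100/131 = -3631/4585 ≈ -0.79193)
W = -3631/4585 ≈ -0.79193
W² = (-3631/4585)² = 13184161/21022225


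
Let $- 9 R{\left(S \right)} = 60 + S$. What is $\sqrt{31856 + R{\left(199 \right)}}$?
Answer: $\frac{\sqrt{286445}}{3} \approx 178.4$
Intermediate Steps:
$R{\left(S \right)} = - \frac{20}{3} - \frac{S}{9}$ ($R{\left(S \right)} = - \frac{60 + S}{9} = - \frac{20}{3} - \frac{S}{9}$)
$\sqrt{31856 + R{\left(199 \right)}} = \sqrt{31856 - \frac{259}{9}} = \sqrt{\frac{286445}{9}} = \frac{\sqrt{286445}}{3}$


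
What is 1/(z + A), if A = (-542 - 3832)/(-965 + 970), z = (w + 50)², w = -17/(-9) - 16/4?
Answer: 405/574511 ≈ 0.00070495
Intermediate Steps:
w = -19/9 (w = -17*(-⅑) - 16*¼ = 17/9 - 4 = -19/9 ≈ -2.1111)
z = 185761/81 (z = (-19/9 + 50)² = (431/9)² = 185761/81 ≈ 2293.3)
A = -4374/5 ≈ -874.80
1/(z + A) = 1/(185761/81 - 4374/5) = 1/(574511/405) = 405/574511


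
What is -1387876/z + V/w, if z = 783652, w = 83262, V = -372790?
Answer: -50961870074/8156054103 ≈ -6.2484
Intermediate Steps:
-1387876/z + V/w = -1387876/783652 - 372790/83262 = -1387876*1/783652 - 372790*1/83262 = -346969/195913 - 186395/41631 = -50961870074/8156054103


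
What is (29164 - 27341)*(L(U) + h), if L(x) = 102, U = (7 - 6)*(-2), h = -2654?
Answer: -4652296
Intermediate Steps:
U = -2 (U = 1*(-2) = -2)
(29164 - 27341)*(L(U) + h) = (29164 - 27341)*(102 - 2654) = 1823*(-2552) = -4652296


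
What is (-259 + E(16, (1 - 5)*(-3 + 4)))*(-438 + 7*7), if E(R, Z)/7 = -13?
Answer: 136150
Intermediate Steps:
E(R, Z) = -91 (E(R, Z) = 7*(-13) = -91)
(-259 + E(16, (1 - 5)*(-3 + 4)))*(-438 + 7*7) = (-259 - 91)*(-438 + 7*7) = -350*(-438 + 49) = -350*(-389) = 136150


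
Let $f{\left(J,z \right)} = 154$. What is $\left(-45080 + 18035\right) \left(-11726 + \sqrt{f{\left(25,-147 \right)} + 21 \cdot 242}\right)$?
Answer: $317129670 - 54090 \sqrt{1309} \approx 3.1517 \cdot 10^{8}$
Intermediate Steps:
$\left(-45080 + 18035\right) \left(-11726 + \sqrt{f{\left(25,-147 \right)} + 21 \cdot 242}\right) = \left(-45080 + 18035\right) \left(-11726 + \sqrt{154 + 21 \cdot 242}\right) = - 27045 \left(-11726 + \sqrt{154 + 5082}\right) = - 27045 \left(-11726 + \sqrt{5236}\right) = - 27045 \left(-11726 + 2 \sqrt{1309}\right) = 317129670 - 54090 \sqrt{1309}$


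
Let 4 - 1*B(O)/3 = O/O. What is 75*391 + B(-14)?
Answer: 29334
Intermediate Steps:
B(O) = 9 (B(O) = 12 - 3*O/O = 12 - 3*1 = 12 - 3 = 9)
75*391 + B(-14) = 75*391 + 9 = 29325 + 9 = 29334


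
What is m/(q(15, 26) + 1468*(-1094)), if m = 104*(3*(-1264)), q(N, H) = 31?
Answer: 394368/1605961 ≈ 0.24557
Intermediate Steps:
m = -394368 (m = 104*(-3792) = -394368)
m/(q(15, 26) + 1468*(-1094)) = -394368/(31 + 1468*(-1094)) = -394368/(31 - 1605992) = -394368/(-1605961) = -394368*(-1/1605961) = 394368/1605961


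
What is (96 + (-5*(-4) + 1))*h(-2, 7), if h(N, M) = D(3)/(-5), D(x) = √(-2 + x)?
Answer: -117/5 ≈ -23.400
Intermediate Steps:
h(N, M) = -⅕ (h(N, M) = √(-2 + 3)/(-5) = √1*(-⅕) = 1*(-⅕) = -⅕)
(96 + (-5*(-4) + 1))*h(-2, 7) = (96 + (-5*(-4) + 1))*(-⅕) = (96 + (20 + 1))*(-⅕) = (96 + 21)*(-⅕) = 117*(-⅕) = -117/5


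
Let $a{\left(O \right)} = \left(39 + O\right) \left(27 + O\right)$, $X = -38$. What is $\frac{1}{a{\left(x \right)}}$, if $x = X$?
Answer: $- \frac{1}{11} \approx -0.090909$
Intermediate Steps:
$x = -38$
$a{\left(O \right)} = \left(27 + O\right) \left(39 + O\right)$
$\frac{1}{a{\left(x \right)}} = \frac{1}{1053 + \left(-38\right)^{2} + 66 \left(-38\right)} = \frac{1}{1053 + 1444 - 2508} = \frac{1}{-11} = - \frac{1}{11}$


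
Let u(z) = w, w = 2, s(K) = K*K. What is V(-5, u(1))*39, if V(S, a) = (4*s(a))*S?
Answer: -3120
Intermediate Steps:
s(K) = K²
u(z) = 2
V(S, a) = 4*S*a² (V(S, a) = (4*a²)*S = 4*S*a²)
V(-5, u(1))*39 = (4*(-5)*2²)*39 = (4*(-5)*4)*39 = -80*39 = -3120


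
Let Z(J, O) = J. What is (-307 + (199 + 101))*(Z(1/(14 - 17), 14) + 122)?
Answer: -2555/3 ≈ -851.67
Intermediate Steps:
(-307 + (199 + 101))*(Z(1/(14 - 17), 14) + 122) = (-307 + (199 + 101))*(1/(14 - 17) + 122) = (-307 + 300)*(1/(-3) + 122) = -7*(-1/3 + 122) = -7*365/3 = -2555/3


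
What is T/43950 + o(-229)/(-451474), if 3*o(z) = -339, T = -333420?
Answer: -5017516491/661409410 ≈ -7.5861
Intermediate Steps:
o(z) = -113 (o(z) = (⅓)*(-339) = -113)
T/43950 + o(-229)/(-451474) = -333420/43950 - 113/(-451474) = -333420*1/43950 - 113*(-1/451474) = -11114/1465 + 113/451474 = -5017516491/661409410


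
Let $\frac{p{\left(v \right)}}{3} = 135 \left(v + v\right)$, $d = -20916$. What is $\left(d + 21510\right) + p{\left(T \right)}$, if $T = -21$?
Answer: $-16416$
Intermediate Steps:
$p{\left(v \right)} = 810 v$ ($p{\left(v \right)} = 3 \cdot 135 \left(v + v\right) = 3 \cdot 135 \cdot 2 v = 3 \cdot 270 v = 810 v$)
$\left(d + 21510\right) + p{\left(T \right)} = \left(-20916 + 21510\right) + 810 \left(-21\right) = 594 - 17010 = -16416$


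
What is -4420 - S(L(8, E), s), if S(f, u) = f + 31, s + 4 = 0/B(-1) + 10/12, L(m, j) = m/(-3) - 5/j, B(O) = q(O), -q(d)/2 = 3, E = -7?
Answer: -93430/21 ≈ -4449.0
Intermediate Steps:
q(d) = -6 (q(d) = -2*3 = -6)
B(O) = -6
L(m, j) = -5/j - m/3 (L(m, j) = m*(-⅓) - 5/j = -m/3 - 5/j = -5/j - m/3)
s = -19/6 (s = -4 + (0/(-6) + 10/12) = -4 + (0*(-⅙) + 10*(1/12)) = -4 + (0 + ⅚) = -4 + ⅚ = -19/6 ≈ -3.1667)
S(f, u) = 31 + f
-4420 - S(L(8, E), s) = -4420 - (31 + (-5/(-7) - ⅓*8)) = -4420 - (31 + (-5*(-⅐) - 8/3)) = -4420 - (31 + (5/7 - 8/3)) = -4420 - (31 - 41/21) = -4420 - 1*610/21 = -4420 - 610/21 = -93430/21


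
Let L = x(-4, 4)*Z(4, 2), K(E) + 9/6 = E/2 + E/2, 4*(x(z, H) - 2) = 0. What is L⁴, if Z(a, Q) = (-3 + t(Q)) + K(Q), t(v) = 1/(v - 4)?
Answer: 1296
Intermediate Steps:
x(z, H) = 2 (x(z, H) = 2 + (¼)*0 = 2 + 0 = 2)
t(v) = 1/(-4 + v)
K(E) = -3/2 + E (K(E) = -3/2 + (E/2 + E/2) = -3/2 + E)
Z(a, Q) = -9/2 + Q + 1/(-4 + Q) (Z(a, Q) = (-3 + 1/(-4 + Q)) + (-3/2 + Q) = -9/2 + Q + 1/(-4 + Q))
L = -6 (L = 2*((2 + (-9 + 2*2)*(-4 + 2))/(2*(-4 + 2))) = 2*((½)*(2 + (-9 + 4)*(-2))/(-2)) = 2*((½)*(-½)*(2 - 5*(-2))) = 2*((½)*(-½)*(2 + 10)) = 2*((½)*(-½)*12) = 2*(-3) = -6)
L⁴ = (-6)⁴ = 1296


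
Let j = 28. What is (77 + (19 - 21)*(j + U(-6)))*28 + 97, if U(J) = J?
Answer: 1021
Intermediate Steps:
(77 + (19 - 21)*(j + U(-6)))*28 + 97 = (77 + (19 - 21)*(28 - 6))*28 + 97 = (77 - 2*22)*28 + 97 = (77 - 44)*28 + 97 = 33*28 + 97 = 924 + 97 = 1021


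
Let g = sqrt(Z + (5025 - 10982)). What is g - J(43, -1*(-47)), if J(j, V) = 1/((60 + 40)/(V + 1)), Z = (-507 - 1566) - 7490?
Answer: -12/25 + 4*I*sqrt(970) ≈ -0.48 + 124.58*I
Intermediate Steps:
Z = -9563 (Z = -2073 - 7490 = -9563)
g = 4*I*sqrt(970) (g = sqrt(-9563 + (5025 - 10982)) = sqrt(-9563 - 5957) = sqrt(-15520) = 4*I*sqrt(970) ≈ 124.58*I)
J(j, V) = 1/100 + V/100 (J(j, V) = 1/(100/(1 + V)) = 1/100 + V/100)
g - J(43, -1*(-47)) = 4*I*sqrt(970) - (1/100 + (-1*(-47))/100) = 4*I*sqrt(970) - (1/100 + (1/100)*47) = 4*I*sqrt(970) - (1/100 + 47/100) = 4*I*sqrt(970) - 1*12/25 = 4*I*sqrt(970) - 12/25 = -12/25 + 4*I*sqrt(970)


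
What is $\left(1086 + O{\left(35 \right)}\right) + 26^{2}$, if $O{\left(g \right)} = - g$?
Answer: $1727$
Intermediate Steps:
$\left(1086 + O{\left(35 \right)}\right) + 26^{2} = \left(1086 - 35\right) + 26^{2} = \left(1086 - 35\right) + 676 = 1051 + 676 = 1727$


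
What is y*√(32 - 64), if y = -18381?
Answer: -73524*I*√2 ≈ -1.0398e+5*I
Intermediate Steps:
y*√(32 - 64) = -18381*√(32 - 64) = -73524*I*√2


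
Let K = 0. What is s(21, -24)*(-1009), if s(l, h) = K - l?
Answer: 21189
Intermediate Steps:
s(l, h) = -l (s(l, h) = 0 - l = -l)
s(21, -24)*(-1009) = -1*21*(-1009) = -21*(-1009) = 21189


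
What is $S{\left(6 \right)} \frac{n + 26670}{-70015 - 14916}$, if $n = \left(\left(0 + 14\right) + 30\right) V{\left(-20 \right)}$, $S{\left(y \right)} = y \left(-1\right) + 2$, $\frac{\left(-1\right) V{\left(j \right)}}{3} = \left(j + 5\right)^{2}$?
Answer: $- \frac{12120}{84931} \approx -0.1427$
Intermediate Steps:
$V{\left(j \right)} = - 3 \left(5 + j\right)^{2}$ ($V{\left(j \right)} = - 3 \left(j + 5\right)^{2} = - 3 \left(5 + j\right)^{2}$)
$S{\left(y \right)} = 2 - y$ ($S{\left(y \right)} = - y + 2 = 2 - y$)
$n = -29700$ ($n = \left(\left(0 + 14\right) + 30\right) \left(- 3 \left(5 - 20\right)^{2}\right) = \left(14 + 30\right) \left(- 3 \left(-15\right)^{2}\right) = 44 \left(\left(-3\right) 225\right) = 44 \left(-675\right) = -29700$)
$S{\left(6 \right)} \frac{n + 26670}{-70015 - 14916} = \left(2 - 6\right) \frac{-29700 + 26670}{-70015 - 14916} = \left(2 - 6\right) \left(- \frac{3030}{-84931}\right) = - 4 \left(\left(-3030\right) \left(- \frac{1}{84931}\right)\right) = \left(-4\right) \frac{3030}{84931} = - \frac{12120}{84931}$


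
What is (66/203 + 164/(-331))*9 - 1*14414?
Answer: -968622916/67193 ≈ -14416.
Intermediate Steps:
(66/203 + 164/(-331))*9 - 1*14414 = (66*(1/203) + 164*(-1/331))*9 - 14414 = (66/203 - 164/331)*9 - 14414 = -11446/67193*9 - 14414 = -103014/67193 - 14414 = -968622916/67193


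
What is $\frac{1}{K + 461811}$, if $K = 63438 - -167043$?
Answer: $\frac{1}{692292} \approx 1.4445 \cdot 10^{-6}$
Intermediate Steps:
$K = 230481$ ($K = 63438 + 167043 = 230481$)
$\frac{1}{K + 461811} = \frac{1}{230481 + 461811} = \frac{1}{692292}$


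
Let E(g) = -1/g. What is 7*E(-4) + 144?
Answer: 583/4 ≈ 145.75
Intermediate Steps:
7*E(-4) + 144 = 7*(-1/(-4)) + 144 = 7*(-1*(-¼)) + 144 = 7*(¼) + 144 = 7/4 + 144 = 583/4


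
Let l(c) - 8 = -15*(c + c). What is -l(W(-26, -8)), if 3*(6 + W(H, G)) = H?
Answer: -448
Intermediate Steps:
W(H, G) = -6 + H/3
l(c) = 8 - 30*c (l(c) = 8 - 15*(c + c) = 8 - 30*c)
-l(W(-26, -8)) = -(8 - 30*(-6 + (⅓)*(-26))) = -(8 - 30*(-6 - 26/3)) = -(8 - 30*(-44/3)) = -(8 + 440) = -1*448 = -448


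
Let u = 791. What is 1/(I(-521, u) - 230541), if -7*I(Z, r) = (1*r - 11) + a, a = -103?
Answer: -7/1614464 ≈ -4.3358e-6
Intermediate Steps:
I(Z, r) = 114/7 - r/7 (I(Z, r) = -((1*r - 11) - 103)/7 = -((r - 11) - 103)/7 = -((-11 + r) - 103)/7 = -(-114 + r)/7 = 114/7 - r/7)
1/(I(-521, u) - 230541) = 1/((114/7 - ⅐*791) - 230541) = 1/((114/7 - 113) - 230541) = 1/(-677/7 - 230541) = 1/(-1614464/7) = -7/1614464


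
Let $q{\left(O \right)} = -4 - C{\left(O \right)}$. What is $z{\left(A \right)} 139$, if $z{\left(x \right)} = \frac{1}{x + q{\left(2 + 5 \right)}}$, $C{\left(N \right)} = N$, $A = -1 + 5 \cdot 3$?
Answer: $\frac{139}{3} \approx 46.333$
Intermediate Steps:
$A = 14$ ($A = -1 + 15 = 14$)
$q{\left(O \right)} = -4 - O$
$z{\left(x \right)} = \frac{1}{-11 + x}$ ($z{\left(x \right)} = \frac{1}{x - 11} = \frac{1}{-11 + x}$)
$z{\left(A \right)} 139 = \frac{1}{-11 + 14} \cdot 139 = \frac{1}{3} \cdot 139 = \frac{139}{3}$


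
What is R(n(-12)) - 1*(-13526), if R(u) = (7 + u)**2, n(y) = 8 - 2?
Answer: 13695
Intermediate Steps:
n(y) = 6
R(n(-12)) - 1*(-13526) = (7 + 6)**2 - 1*(-13526) = 13**2 + 13526 = 169 + 13526 = 13695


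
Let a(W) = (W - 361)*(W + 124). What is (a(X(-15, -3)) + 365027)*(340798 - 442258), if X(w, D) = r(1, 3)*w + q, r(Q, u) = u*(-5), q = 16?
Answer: -32591691420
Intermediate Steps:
r(Q, u) = -5*u
X(w, D) = 16 - 15*w (X(w, D) = (-5*3)*w + 16 = -15*w + 16 = 16 - 15*w)
a(W) = (-361 + W)*(124 + W)
(a(X(-15, -3)) + 365027)*(340798 - 442258) = ((-44764 + (16 - 15*(-15))² - 237*(16 - 15*(-15))) + 365027)*(340798 - 442258) = ((-44764 + (16 + 225)² - 237*(16 + 225)) + 365027)*(-101460) = ((-44764 + 241² - 237*241) + 365027)*(-101460) = ((-44764 + 58081 - 57117) + 365027)*(-101460) = (-43800 + 365027)*(-101460) = 321227*(-101460) = -32591691420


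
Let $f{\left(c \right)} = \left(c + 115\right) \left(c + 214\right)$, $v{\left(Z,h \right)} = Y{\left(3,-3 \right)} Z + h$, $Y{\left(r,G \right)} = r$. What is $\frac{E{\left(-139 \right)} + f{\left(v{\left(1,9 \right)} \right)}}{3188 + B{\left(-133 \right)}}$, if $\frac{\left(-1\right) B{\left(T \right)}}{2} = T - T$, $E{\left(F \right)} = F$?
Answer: $\frac{28563}{3188} \approx 8.9595$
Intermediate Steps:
$B{\left(T \right)} = 0$ ($B{\left(T \right)} = - 2 \left(T - T\right) = \left(-2\right) 0 = 0$)
$v{\left(Z,h \right)} = h + 3 Z$ ($v{\left(Z,h \right)} = 3 Z + h = h + 3 Z$)
$f{\left(c \right)} = \left(115 + c\right) \left(214 + c\right)$
$\frac{E{\left(-139 \right)} + f{\left(v{\left(1,9 \right)} \right)}}{3188 + B{\left(-133 \right)}} = \frac{-139 + \left(24610 + \left(9 + 3 \cdot 1\right)^{2} + 329 \left(9 + 3 \cdot 1\right)\right)}{3188 + 0} = \frac{-139 + \left(24610 + \left(9 + 3\right)^{2} + 329 \left(9 + 3\right)\right)}{3188} = \left(-139 + \left(24610 + 12^{2} + 329 \cdot 12\right)\right) \frac{1}{3188} = \left(-139 + \left(24610 + 144 + 3948\right)\right) \frac{1}{3188} = \left(-139 + 28702\right) \frac{1}{3188} = 28563 \cdot \frac{1}{3188} = \frac{28563}{3188}$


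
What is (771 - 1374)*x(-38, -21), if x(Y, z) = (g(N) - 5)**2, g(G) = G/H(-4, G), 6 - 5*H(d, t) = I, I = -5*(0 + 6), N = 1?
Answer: -2051875/144 ≈ -14249.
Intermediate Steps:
I = -30 (I = -5*6 = -30)
H(d, t) = 36/5 (H(d, t) = 6/5 - 1/5*(-30) = 6/5 + 6 = 36/5)
g(G) = 5*G/36 (g(G) = G/(36/5) = G*(5/36) = 5*G/36)
x(Y, z) = 30625/1296 (x(Y, z) = ((5/36)*1 - 5)**2 = (5/36 - 5)**2 = (-175/36)**2 = 30625/1296)
(771 - 1374)*x(-38, -21) = (771 - 1374)*(30625/1296) = -603*30625/1296 = -2051875/144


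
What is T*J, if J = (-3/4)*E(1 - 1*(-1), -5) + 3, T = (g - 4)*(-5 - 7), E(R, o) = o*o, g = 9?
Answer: 945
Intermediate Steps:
E(R, o) = o²
T = -60 (T = (9 - 4)*(-5 - 7) = 5*(-12) = -60)
J = -63/4 (J = -3/4*(-5)² + 3 = -3*¼*25 + 3 = -¾*25 + 3 = -75/4 + 3 = -63/4 ≈ -15.750)
T*J = -60*(-63/4) = 945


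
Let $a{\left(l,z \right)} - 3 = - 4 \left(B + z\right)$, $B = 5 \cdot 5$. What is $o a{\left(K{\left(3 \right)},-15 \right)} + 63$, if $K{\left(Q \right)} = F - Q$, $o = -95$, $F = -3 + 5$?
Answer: $3578$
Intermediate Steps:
$B = 25$
$F = 2$
$K{\left(Q \right)} = 2 - Q$
$a{\left(l,z \right)} = -97 - 4 z$ ($a{\left(l,z \right)} = 3 - 4 \left(25 + z\right) = 3 - \left(100 + 4 z\right) = -97 - 4 z$)
$o a{\left(K{\left(3 \right)},-15 \right)} + 63 = - 95 \left(-97 - -60\right) + 63 = - 95 \left(-97 + 60\right) + 63 = \left(-95\right) \left(-37\right) + 63 = 3515 + 63 = 3578$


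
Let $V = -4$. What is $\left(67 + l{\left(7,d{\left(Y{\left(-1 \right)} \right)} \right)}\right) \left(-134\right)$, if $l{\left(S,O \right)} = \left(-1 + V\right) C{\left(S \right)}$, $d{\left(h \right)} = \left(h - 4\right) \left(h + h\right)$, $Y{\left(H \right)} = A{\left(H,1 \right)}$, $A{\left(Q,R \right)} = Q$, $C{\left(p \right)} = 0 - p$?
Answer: $-13668$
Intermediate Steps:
$C{\left(p \right)} = - p$
$Y{\left(H \right)} = H$
$d{\left(h \right)} = 2 h \left(-4 + h\right)$ ($d{\left(h \right)} = \left(-4 + h\right) 2 h = 2 h \left(-4 + h\right)$)
$l{\left(S,O \right)} = 5 S$ ($l{\left(S,O \right)} = \left(-1 - 4\right) \left(- S\right) = - 5 \left(- S\right) = 5 S$)
$\left(67 + l{\left(7,d{\left(Y{\left(-1 \right)} \right)} \right)}\right) \left(-134\right) = \left(67 + 5 \cdot 7\right) \left(-134\right) = \left(67 + 35\right) \left(-134\right) = 102 \left(-134\right) = -13668$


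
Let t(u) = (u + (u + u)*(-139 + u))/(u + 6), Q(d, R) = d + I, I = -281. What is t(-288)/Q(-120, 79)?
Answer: 40944/18847 ≈ 2.1724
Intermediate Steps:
Q(d, R) = -281 + d (Q(d, R) = d - 281 = -281 + d)
t(u) = (u + 2*u*(-139 + u))/(6 + u) (t(u) = (u + (2*u)*(-139 + u))/(6 + u) = (u + 2*u*(-139 + u))/(6 + u))
t(-288)/Q(-120, 79) = (-288*(-277 + 2*(-288))/(6 - 288))/(-281 - 120) = -288*(-277 - 576)/(-282)/(-401) = -288*(-1/282)*(-853)*(-1/401) = -40944/47*(-1/401) = 40944/18847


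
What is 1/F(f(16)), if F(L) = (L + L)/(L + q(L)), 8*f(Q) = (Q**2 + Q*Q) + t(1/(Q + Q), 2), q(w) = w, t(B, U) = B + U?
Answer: 1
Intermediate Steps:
f(Q) = 1/4 + Q**2/4 + 1/(16*Q) (f(Q) = ((Q**2 + Q*Q) + (1/(Q + Q) + 2))/8 = ((Q**2 + Q**2) + (1/(2*Q) + 2))/8 = (2*Q**2 + (1/(2*Q) + 2))/8 = (2*Q**2 + (2 + 1/(2*Q)))/8 = (2 + 1/(2*Q) + 2*Q**2)/8 = 1/4 + Q**2/4 + 1/(16*Q))
F(L) = 1 (F(L) = (L + L)/(L + L) = (2*L)/((2*L)) = (2*L)*(1/(2*L)) = 1)
1/F(f(16)) = 1/1 = 1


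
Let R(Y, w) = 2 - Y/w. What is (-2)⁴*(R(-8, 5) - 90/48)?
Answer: 138/5 ≈ 27.600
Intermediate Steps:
R(Y, w) = 2 - Y/w
(-2)⁴*(R(-8, 5) - 90/48) = (-2)⁴*((2 - 1*(-8)/5) - 90/48) = 16*((2 - 1*(-8)*⅕) - 90*1/48) = 16*((2 + 8/5) - 15/8) = 16*(18/5 - 15/8) = 16*(69/40) = 138/5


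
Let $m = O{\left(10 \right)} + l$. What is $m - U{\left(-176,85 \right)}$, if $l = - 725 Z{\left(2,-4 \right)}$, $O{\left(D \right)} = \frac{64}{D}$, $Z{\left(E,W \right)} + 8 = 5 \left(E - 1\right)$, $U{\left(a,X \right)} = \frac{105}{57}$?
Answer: $\frac{207058}{95} \approx 2179.6$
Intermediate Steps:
$U{\left(a,X \right)} = \frac{35}{19}$ ($U{\left(a,X \right)} = 105 \cdot \frac{1}{57} = \frac{35}{19}$)
$Z{\left(E,W \right)} = -13 + 5 E$ ($Z{\left(E,W \right)} = -8 + 5 \left(E - 1\right) = -8 + 5 \left(-1 + E\right) = -8 + \left(-5 + 5 E\right) = -13 + 5 E$)
$l = 2175$ ($l = - 725 \left(-13 + 5 \cdot 2\right) = - 725 \left(-13 + 10\right) = \left(-725\right) \left(-3\right) = 2175$)
$m = \frac{10907}{5}$ ($m = \frac{64}{10} + 2175 = 64 \cdot \frac{1}{10} + 2175 = \frac{32}{5} + 2175 = \frac{10907}{5} \approx 2181.4$)
$m - U{\left(-176,85 \right)} = \frac{10907}{5} - \frac{35}{19} = \frac{207058}{95}$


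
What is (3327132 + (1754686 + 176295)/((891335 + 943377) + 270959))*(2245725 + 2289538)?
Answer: 31773360027706848439/2105671 ≈ 1.5089e+13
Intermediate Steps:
(3327132 + (1754686 + 176295)/((891335 + 943377) + 270959))*(2245725 + 2289538) = (3327132 + 1930981/(1834712 + 270959))*4535263 = (3327132 + 1930981/2105671)*4535263 = (7005847296553/2105671)*4535263 = 31773360027706848439/2105671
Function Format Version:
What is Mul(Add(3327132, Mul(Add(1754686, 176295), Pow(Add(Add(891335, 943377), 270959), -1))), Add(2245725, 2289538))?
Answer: Rational(31773360027706848439, 2105671) ≈ 1.5089e+13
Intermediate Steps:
Mul(Add(3327132, Mul(Add(1754686, 176295), Pow(Add(Add(891335, 943377), 270959), -1))), Add(2245725, 2289538)) = Mul(Add(3327132, Mul(1930981, Pow(Add(1834712, 270959), -1))), 4535263) = Mul(Add(3327132, Mul(1930981, Pow(2105671, -1))), 4535263) = Mul(Add(3327132, Mul(1930981, Rational(1, 2105671))), 4535263) = Mul(Add(3327132, Rational(1930981, 2105671)), 4535263) = Mul(Rational(7005847296553, 2105671), 4535263) = Rational(31773360027706848439, 2105671)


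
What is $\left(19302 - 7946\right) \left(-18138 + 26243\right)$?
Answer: $92040380$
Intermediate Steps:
$\left(19302 - 7946\right) \left(-18138 + 26243\right) = 11356 \cdot 8105 = 92040380$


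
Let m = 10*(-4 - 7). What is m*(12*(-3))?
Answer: 3960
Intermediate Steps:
m = -110 (m = 10*(-11) = -110)
m*(12*(-3)) = -1320*(-3) = -110*(-36) = 3960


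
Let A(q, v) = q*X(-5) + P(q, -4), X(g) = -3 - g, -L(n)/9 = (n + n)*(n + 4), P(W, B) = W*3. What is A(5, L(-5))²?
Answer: 625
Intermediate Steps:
P(W, B) = 3*W
L(n) = -18*n*(4 + n) (L(n) = -9*(n + n)*(n + 4) = -9*2*n*(4 + n) = -18*n*(4 + n))
A(q, v) = 5*q (A(q, v) = q*(-3 - 1*(-5)) + 3*q = q*(-3 + 5) + 3*q = q*2 + 3*q = 2*q + 3*q = 5*q)
A(5, L(-5))² = (5*5)² = 25² = 625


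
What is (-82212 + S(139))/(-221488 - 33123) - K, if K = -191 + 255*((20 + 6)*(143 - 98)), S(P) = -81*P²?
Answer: -75912913936/254611 ≈ -2.9815e+5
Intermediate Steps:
K = 298159 (K = -191 + 255*(26*45) = -191 + 255*1170 = -191 + 298350 = 298159)
(-82212 + S(139))/(-221488 - 33123) - K = (-82212 - 81*139²)/(-221488 - 33123) - 1*298159 = (-82212 - 81*19321)/(-254611) - 298159 = (-82212 - 1565001)*(-1/254611) - 298159 = -1647213*(-1/254611) - 298159 = 1647213/254611 - 298159 = -75912913936/254611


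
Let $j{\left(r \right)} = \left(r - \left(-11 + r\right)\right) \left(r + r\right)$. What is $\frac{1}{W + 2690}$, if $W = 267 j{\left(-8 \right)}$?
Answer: $- \frac{1}{44302} \approx -2.2572 \cdot 10^{-5}$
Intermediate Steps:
$j{\left(r \right)} = 22 r$ ($j{\left(r \right)} = 11 \cdot 2 r = 22 r$)
$W = -46992$ ($W = 267 \cdot 22 \left(-8\right) = 267 \left(-176\right) = -46992$)
$\frac{1}{W + 2690} = \frac{1}{-46992 + 2690} = \frac{1}{-44302} = - \frac{1}{44302}$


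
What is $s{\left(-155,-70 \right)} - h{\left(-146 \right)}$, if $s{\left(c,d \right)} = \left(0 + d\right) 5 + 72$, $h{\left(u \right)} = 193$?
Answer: $-471$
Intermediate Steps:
$s{\left(c,d \right)} = 72 + 5 d$ ($s{\left(c,d \right)} = d 5 + 72 = 5 d + 72 = 72 + 5 d$)
$s{\left(-155,-70 \right)} - h{\left(-146 \right)} = \left(72 + 5 \left(-70\right)\right) - 193 = \left(72 - 350\right) - 193 = -278 - 193 = -471$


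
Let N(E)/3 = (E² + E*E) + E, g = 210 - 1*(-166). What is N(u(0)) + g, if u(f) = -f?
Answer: 376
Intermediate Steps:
g = 376 (g = 210 + 166 = 376)
N(E) = 3*E + 6*E² (N(E) = 3*((E² + E*E) + E) = 3*((E² + E²) + E) = 3*(2*E² + E) = 3*(E + 2*E²) = 3*E + 6*E²)
N(u(0)) + g = 3*(-1*0)*(1 + 2*(-1*0)) + 376 = 3*0*(1 + 2*0) + 376 = 3*0*(1 + 0) + 376 = 3*0*1 + 376 = 0 + 376 = 376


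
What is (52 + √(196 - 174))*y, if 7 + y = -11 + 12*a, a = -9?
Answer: -6552 - 126*√22 ≈ -7143.0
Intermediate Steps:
y = -126 (y = -7 + (-11 + 12*(-9)) = -7 + (-11 - 108) = -7 - 119 = -126)
(52 + √(196 - 174))*y = (52 + √(196 - 174))*(-126) = (52 + √22)*(-126) = -6552 - 126*√22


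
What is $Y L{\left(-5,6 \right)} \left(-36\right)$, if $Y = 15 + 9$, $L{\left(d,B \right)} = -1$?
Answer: $864$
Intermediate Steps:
$Y = 24$
$Y L{\left(-5,6 \right)} \left(-36\right) = 24 \left(-1\right) \left(-36\right) = \left(-24\right) \left(-36\right) = 864$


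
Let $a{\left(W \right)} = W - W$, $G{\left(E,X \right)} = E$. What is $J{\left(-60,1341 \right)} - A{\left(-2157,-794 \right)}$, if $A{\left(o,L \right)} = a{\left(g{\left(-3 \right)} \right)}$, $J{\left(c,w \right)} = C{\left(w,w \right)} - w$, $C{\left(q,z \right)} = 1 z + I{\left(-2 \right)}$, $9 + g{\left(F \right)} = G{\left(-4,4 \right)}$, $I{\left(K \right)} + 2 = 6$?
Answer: $4$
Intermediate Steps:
$I{\left(K \right)} = 4$ ($I{\left(K \right)} = -2 + 6 = 4$)
$g{\left(F \right)} = -13$ ($g{\left(F \right)} = -9 - 4 = -13$)
$C{\left(q,z \right)} = 4 + z$ ($C{\left(q,z \right)} = 1 z + 4 = z + 4 = 4 + z$)
$J{\left(c,w \right)} = 4$ ($J{\left(c,w \right)} = \left(4 + w\right) - w = 4$)
$a{\left(W \right)} = 0$
$A{\left(o,L \right)} = 0$
$J{\left(-60,1341 \right)} - A{\left(-2157,-794 \right)} = 4 - 0 = 4 + 0 = 4$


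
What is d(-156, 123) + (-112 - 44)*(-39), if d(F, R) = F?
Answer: 5928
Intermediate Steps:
d(-156, 123) + (-112 - 44)*(-39) = -156 + (-112 - 44)*(-39) = -156 - 156*(-39) = -156 + 6084 = 5928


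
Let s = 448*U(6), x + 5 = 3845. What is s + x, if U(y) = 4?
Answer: 5632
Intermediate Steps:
x = 3840 (x = -5 + 3845 = 3840)
s = 1792 (s = 448*4 = 1792)
s + x = 1792 + 3840 = 5632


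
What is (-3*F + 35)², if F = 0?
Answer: 1225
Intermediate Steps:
(-3*F + 35)² = (-3*0 + 35)² = (0 + 35)² = 35² = 1225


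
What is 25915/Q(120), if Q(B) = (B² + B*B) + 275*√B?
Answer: 248784/273455 - 57013*√30/3281460 ≈ 0.81462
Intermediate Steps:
Q(B) = 2*B² + 275*√B (Q(B) = (B² + B²) + 275*√B = 2*B² + 275*√B)
25915/Q(120) = 25915/(2*120² + 275*√120) = 25915/(2*14400 + 275*(2*√30)) = 25915/(28800 + 550*√30)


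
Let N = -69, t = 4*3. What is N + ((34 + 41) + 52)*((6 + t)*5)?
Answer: 11361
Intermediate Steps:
t = 12
N + ((34 + 41) + 52)*((6 + t)*5) = -69 + ((34 + 41) + 52)*((6 + 12)*5) = -69 + (75 + 52)*(18*5) = -69 + 127*90 = -69 + 11430 = 11361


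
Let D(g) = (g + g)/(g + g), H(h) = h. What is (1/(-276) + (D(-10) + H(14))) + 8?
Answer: 6347/276 ≈ 22.996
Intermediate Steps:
D(g) = 1 (D(g) = (2*g)/((2*g)) = (2*g)*(1/(2*g)) = 1)
(1/(-276) + (D(-10) + H(14))) + 8 = (1/(-276) + (1 + 14)) + 8 = (-1/276 + 15) + 8 = 4139/276 + 8 = 6347/276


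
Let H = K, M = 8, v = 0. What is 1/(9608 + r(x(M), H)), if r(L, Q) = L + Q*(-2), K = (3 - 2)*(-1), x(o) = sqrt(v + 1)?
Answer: 1/9611 ≈ 0.00010405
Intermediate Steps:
x(o) = 1 (x(o) = sqrt(0 + 1) = sqrt(1) = 1)
K = -1 (K = 1*(-1) = -1)
H = -1
r(L, Q) = L - 2*Q
1/(9608 + r(x(M), H)) = 1/(9608 + (1 - 2*(-1))) = 1/(9608 + (1 + 2)) = 1/(9608 + 3) = 1/9611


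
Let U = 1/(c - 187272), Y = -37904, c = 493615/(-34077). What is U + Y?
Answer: -241909451766413/6382161559 ≈ -37904.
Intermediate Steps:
c = -493615/34077 (c = 493615*(-1/34077) = -493615/34077 ≈ -14.485)
U = -34077/6382161559 (U = 1/(-493615/34077 - 187272) = 1/(-6382161559/34077) = -34077/6382161559 ≈ -5.3394e-6)
U + Y = -34077/6382161559 - 37904 = -241909451766413/6382161559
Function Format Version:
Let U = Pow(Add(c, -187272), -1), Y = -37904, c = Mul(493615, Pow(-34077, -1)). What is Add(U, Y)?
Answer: Rational(-241909451766413, 6382161559) ≈ -37904.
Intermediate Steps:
c = Rational(-493615, 34077) (c = Mul(493615, Rational(-1, 34077)) = Rational(-493615, 34077) ≈ -14.485)
U = Rational(-34077, 6382161559) (U = Pow(Add(Rational(-493615, 34077), -187272), -1) = Pow(Rational(-6382161559, 34077), -1) = Rational(-34077, 6382161559) ≈ -5.3394e-6)
Add(U, Y) = Add(Rational(-34077, 6382161559), -37904) = Rational(-241909451766413, 6382161559)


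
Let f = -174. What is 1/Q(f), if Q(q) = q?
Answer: -1/174 ≈ -0.0057471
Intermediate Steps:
1/Q(f) = 1/(-174) = -1/174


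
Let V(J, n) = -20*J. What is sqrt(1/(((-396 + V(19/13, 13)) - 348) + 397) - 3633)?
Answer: 2*I*sqrt(21727064314)/4891 ≈ 60.274*I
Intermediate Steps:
sqrt(1/(((-396 + V(19/13, 13)) - 348) + 397) - 3633) = sqrt(1/(((-396 - 380/13) - 348) + 397) - 3633) = sqrt(1/((-5528/13 - 348) + 397) - 3633) = sqrt(1/(-10052/13 + 397) - 3633) = sqrt(1/(-4891/13) - 3633) = sqrt(-13/4891 - 3633) = sqrt(-17769016/4891) = 2*I*sqrt(21727064314)/4891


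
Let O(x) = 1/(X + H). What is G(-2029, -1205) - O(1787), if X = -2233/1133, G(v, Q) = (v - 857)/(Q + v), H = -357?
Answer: 2548573/2846998 ≈ 0.89518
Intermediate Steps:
G(v, Q) = (-857 + v)/(Q + v)
X = -203/103 (X = -2233*1/1133 = -203/103 ≈ -1.9709)
O(x) = -103/36974 (O(x) = 1/(-203/103 - 357) = 1/(-36974/103) = -103/36974)
G(-2029, -1205) - O(1787) = (-857 - 2029)/(-1205 - 2029) - 1*(-103/36974) = -2886/(-3234) + 103/36974 = -1/3234*(-2886) + 103/36974 = 481/539 + 103/36974 = 2548573/2846998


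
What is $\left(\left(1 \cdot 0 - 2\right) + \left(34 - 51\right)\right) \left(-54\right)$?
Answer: $1026$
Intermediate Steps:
$\left(\left(1 \cdot 0 - 2\right) + \left(34 - 51\right)\right) \left(-54\right) = \left(\left(0 - 2\right) - 17\right) \left(-54\right) = \left(-2 - 17\right) \left(-54\right) = \left(-19\right) \left(-54\right) = 1026$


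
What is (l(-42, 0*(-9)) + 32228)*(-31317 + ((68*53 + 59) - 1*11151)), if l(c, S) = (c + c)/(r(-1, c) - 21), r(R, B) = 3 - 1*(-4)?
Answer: -1250840370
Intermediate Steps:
r(R, B) = 7 (r(R, B) = 3 + 4 = 7)
l(c, S) = -c/7 (l(c, S) = (c + c)/(7 - 21) = (2*c)/(-14) = (2*c)*(-1/14) = -c/7)
(l(-42, 0*(-9)) + 32228)*(-31317 + ((68*53 + 59) - 1*11151)) = (-1/7*(-42) + 32228)*(-31317 + ((68*53 + 59) - 1*11151)) = (6 + 32228)*(-31317 + ((3604 + 59) - 11151)) = 32234*(-31317 + (3663 - 11151)) = 32234*(-31317 - 7488) = 32234*(-38805) = -1250840370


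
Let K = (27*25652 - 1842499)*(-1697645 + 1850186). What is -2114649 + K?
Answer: -175408247844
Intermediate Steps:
K = -175406133195 (K = (692604 - 1842499)*152541 = -1149895*152541 = -175406133195)
-2114649 + K = -2114649 - 175406133195 = -175408247844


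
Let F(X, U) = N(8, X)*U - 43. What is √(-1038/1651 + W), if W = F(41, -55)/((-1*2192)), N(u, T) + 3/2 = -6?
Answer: 7*I*√53275633606/1809496 ≈ 0.8929*I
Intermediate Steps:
N(u, T) = -15/2 (N(u, T) = -3/2 - 6 = -15/2)
F(X, U) = -43 - 15*U/2 (F(X, U) = -15*U/2 - 43 = -43 - 15*U/2)
W = -739/4384 (W = (-43 - 15/2*(-55))/((-1*2192)) = (-43 + 825/2)/(-2192) = (739/2)*(-1/2192) = -739/4384 ≈ -0.16857)
√(-1038/1651 + W) = √(-1038/1651 - 739/4384) = √(-5770681/7237984) = 7*I*√53275633606/1809496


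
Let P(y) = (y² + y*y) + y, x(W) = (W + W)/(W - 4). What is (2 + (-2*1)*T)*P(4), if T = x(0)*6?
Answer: 72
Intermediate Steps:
x(W) = 2*W/(-4 + W) (x(W) = (2*W)/(-4 + W) = 2*W/(-4 + W))
T = 0 (T = (2*0/(-4 + 0))*6 = (2*0/(-4))*6 = (2*0*(-¼))*6 = 0*6 = 0)
P(y) = y + 2*y² (P(y) = (y² + y²) + y = 2*y² + y = y + 2*y²)
(2 + (-2*1)*T)*P(4) = (2 - 2*1*0)*(4*(1 + 2*4)) = (2 - 2*0)*(4*(1 + 8)) = (2 + 0)*(4*9) = 2*36 = 72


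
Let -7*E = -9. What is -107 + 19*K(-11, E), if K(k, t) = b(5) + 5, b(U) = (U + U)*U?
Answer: 938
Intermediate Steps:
E = 9/7 (E = -1/7*(-9) = 9/7 ≈ 1.2857)
b(U) = 2*U**2 (b(U) = (2*U)*U = 2*U**2)
K(k, t) = 55 (K(k, t) = 2*5**2 + 5 = 2*25 + 5 = 50 + 5 = 55)
-107 + 19*K(-11, E) = -107 + 19*55 = -107 + 1045 = 938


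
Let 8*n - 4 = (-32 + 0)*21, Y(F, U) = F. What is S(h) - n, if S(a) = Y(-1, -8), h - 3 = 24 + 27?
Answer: 165/2 ≈ 82.500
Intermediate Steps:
h = 54 (h = 3 + (24 + 27) = 3 + 51 = 54)
n = -167/2 (n = 1/2 + ((-32 + 0)*21)/8 = 1/2 + (-32*21)/8 = 1/2 + (1/8)*(-672) = 1/2 - 84 = -167/2 ≈ -83.500)
S(a) = -1
S(h) - n = -1 - 1*(-167/2) = -1 + 167/2 = 165/2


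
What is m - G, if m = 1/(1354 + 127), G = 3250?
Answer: -4813249/1481 ≈ -3250.0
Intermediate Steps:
m = 1/1481 ≈ 0.00067522
m - G = 1/1481 - 1*3250 = 1/1481 - 3250 = -4813249/1481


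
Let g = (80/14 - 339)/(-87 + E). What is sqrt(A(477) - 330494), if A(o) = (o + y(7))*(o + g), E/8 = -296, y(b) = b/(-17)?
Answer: I*sqrt(8799170375165730)/292145 ≈ 321.09*I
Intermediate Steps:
y(b) = -b/17 (y(b) = b*(-1/17) = -b/17)
E = -2368 (E = 8*(-296) = -2368)
g = 2333/17185 (g = (80/14 - 339)/(-87 - 2368) = (80*(1/14) - 339)/(-2455) = (40/7 - 339)*(-1/2455) = -2333/7*(-1/2455) = 2333/17185 ≈ 0.13576)
A(o) = (-7/17 + o)*(2333/17185 + o) (A(o) = (o - 1/17*7)*(o + 2333/17185) = (o - 7/17)*(2333/17185 + o) = (-7/17 + o)*(2333/17185 + o))
sqrt(A(477) - 330494) = sqrt((-2333/41735 + 477**2 - 80634/292145*477) - 330494) = sqrt((-2333/41735 + 227529 - 38462418/292145) - 330494) = sqrt(66432980956/292145 - 330494) = sqrt(-30119188674/292145) = I*sqrt(8799170375165730)/292145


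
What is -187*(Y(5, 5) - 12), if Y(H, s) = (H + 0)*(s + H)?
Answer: -7106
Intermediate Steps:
Y(H, s) = H*(H + s)
-187*(Y(5, 5) - 12) = -187*(5*(5 + 5) - 12) = -187*(5*10 - 12) = -187*(50 - 12) = -187*38 = -7106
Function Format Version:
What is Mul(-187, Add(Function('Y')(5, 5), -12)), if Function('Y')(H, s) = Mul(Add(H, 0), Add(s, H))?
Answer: -7106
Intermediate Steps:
Function('Y')(H, s) = Mul(H, Add(H, s))
Mul(-187, Add(Function('Y')(5, 5), -12)) = Mul(-187, Add(Mul(5, Add(5, 5)), -12)) = Mul(-187, Add(Mul(5, 10), -12)) = Mul(-187, Add(50, -12)) = Mul(-187, 38) = -7106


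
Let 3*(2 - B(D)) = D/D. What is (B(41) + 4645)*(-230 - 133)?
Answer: -1686740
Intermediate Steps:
B(D) = 5/3 (B(D) = 2 - D/(3*D) = 2 - 1/3*1 = 2 - 1/3 = 5/3)
(B(41) + 4645)*(-230 - 133) = (5/3 + 4645)*(-230 - 133) = (13940/3)*(-363) = -1686740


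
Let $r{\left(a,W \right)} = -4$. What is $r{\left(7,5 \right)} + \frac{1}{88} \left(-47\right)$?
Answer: $- \frac{399}{88} \approx -4.5341$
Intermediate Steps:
$r{\left(7,5 \right)} + \frac{1}{88} \left(-47\right) = -4 + \frac{1}{88} \left(-47\right) = -4 - \frac{47}{88} = - \frac{399}{88}$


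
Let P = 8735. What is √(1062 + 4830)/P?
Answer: 2*√1473/8735 ≈ 0.0087876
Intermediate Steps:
√(1062 + 4830)/P = √(1062 + 4830)/8735 = √5892*(1/8735) = (2*√1473)*(1/8735) = 2*√1473/8735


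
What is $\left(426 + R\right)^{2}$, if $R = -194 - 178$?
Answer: $2916$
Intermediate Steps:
$R = -372$ ($R = -194 - 178 = -372$)
$\left(426 + R\right)^{2} = \left(426 - 372\right)^{2} = 54^{2} = 2916$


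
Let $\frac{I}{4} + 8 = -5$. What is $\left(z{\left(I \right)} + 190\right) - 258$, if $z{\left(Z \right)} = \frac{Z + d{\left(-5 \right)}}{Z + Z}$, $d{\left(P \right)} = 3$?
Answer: $- \frac{7023}{104} \approx -67.529$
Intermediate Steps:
$I = -52$ ($I = -32 + 4 \left(-5\right) = -32 - 20 = -52$)
$z{\left(Z \right)} = \frac{3 + Z}{2 Z}$ ($z{\left(Z \right)} = \frac{Z + 3}{Z + Z} = \frac{3 + Z}{2 Z}$)
$\left(z{\left(I \right)} + 190\right) - 258 = \left(\frac{3 - 52}{2 \left(-52\right)} + 190\right) - 258 = \left(\frac{1}{2} \left(- \frac{1}{52}\right) \left(-49\right) + 190\right) - 258 = \left(\frac{49}{104} + 190\right) - 258 = \frac{19809}{104} - 258 = - \frac{7023}{104}$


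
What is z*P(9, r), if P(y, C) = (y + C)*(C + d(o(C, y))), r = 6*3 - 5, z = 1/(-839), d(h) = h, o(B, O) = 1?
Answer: -308/839 ≈ -0.36710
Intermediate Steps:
z = -1/839 ≈ -0.0011919
r = 13 (r = 18 - 5 = 13)
P(y, C) = (1 + C)*(C + y) (P(y, C) = (y + C)*(C + 1) = (C + y)*(1 + C) = (1 + C)*(C + y))
z*P(9, r) = -(13 + 9 + 13**2 + 13*9)/839 = -(13 + 9 + 169 + 117)/839 = -1/839*308 = -308/839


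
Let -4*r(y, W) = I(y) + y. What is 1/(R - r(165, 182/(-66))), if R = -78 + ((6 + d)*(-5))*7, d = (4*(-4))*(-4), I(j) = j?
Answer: -2/4891 ≈ -0.00040891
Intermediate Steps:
d = 64 (d = -16*(-4) = 64)
r(y, W) = -y/2 (r(y, W) = -(y + y)/4 = -y/2)
R = -2528 (R = -78 + ((6 + 64)*(-5))*7 = -78 + (70*(-5))*7 = -78 - 350*7 = -78 - 2450 = -2528)
1/(R - r(165, 182/(-66))) = 1/(-2528 - (-1)*165/2) = 1/(-2528 - 1*(-165/2)) = 1/(-2528 + 165/2) = 1/(-4891/2) = -2/4891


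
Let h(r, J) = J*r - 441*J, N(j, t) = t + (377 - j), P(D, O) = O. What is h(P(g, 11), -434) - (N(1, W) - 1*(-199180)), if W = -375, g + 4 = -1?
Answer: -12561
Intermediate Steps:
g = -5 (g = -4 - 1 = -5)
N(j, t) = 377 + t - j
h(r, J) = -441*J + J*r
h(P(g, 11), -434) - (N(1, W) - 1*(-199180)) = -434*(-441 + 11) - ((377 - 375 - 1*1) - 1*(-199180)) = -434*(-430) - ((377 - 375 - 1) + 199180) = 186620 - (1 + 199180) = 186620 - 1*199181 = 186620 - 199181 = -12561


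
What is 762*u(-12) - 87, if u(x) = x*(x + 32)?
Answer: -182967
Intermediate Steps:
u(x) = x*(32 + x)
762*u(-12) - 87 = 762*(-12*(32 - 12)) - 87 = 762*(-12*20) - 87 = 762*(-240) - 87 = -182880 - 87 = -182967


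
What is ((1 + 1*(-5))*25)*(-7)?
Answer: 700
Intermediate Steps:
((1 + 1*(-5))*25)*(-7) = ((1 - 5)*25)*(-7) = -4*25*(-7) = -100*(-7) = 700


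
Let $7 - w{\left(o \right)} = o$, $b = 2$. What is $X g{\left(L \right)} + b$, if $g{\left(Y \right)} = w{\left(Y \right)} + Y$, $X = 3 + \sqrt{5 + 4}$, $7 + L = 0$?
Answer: $44$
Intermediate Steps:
$L = -7$ ($L = -7 + 0 = -7$)
$w{\left(o \right)} = 7 - o$
$X = 6$ ($X = 3 + \sqrt{9} = 3 + 3 = 6$)
$g{\left(Y \right)} = 7$ ($g{\left(Y \right)} = \left(7 - Y\right) + Y = 7$)
$X g{\left(L \right)} + b = 6 \cdot 7 + 2 = 42 + 2 = 44$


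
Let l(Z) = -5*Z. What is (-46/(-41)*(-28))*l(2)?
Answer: 12880/41 ≈ 314.15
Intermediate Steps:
(-46/(-41)*(-28))*l(2) = (-46/(-41)*(-28))*(-5*2) = (-46*(-1/41)*(-28))*(-10) = ((46/41)*(-28))*(-10) = -1288/41*(-10) = 12880/41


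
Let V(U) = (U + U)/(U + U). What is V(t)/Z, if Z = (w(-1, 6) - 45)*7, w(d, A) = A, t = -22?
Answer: -1/273 ≈ -0.0036630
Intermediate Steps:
V(U) = 1 (V(U) = (2*U)/((2*U)) = (2*U)*(1/(2*U)) = 1)
Z = -273 (Z = (6 - 45)*7 = -39*7 = -273)
V(t)/Z = 1/(-273) = 1*(-1/273) = -1/273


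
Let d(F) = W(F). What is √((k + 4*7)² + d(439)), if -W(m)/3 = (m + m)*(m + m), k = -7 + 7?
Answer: 2*I*√577967 ≈ 1520.5*I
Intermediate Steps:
k = 0
W(m) = -12*m² (W(m) = -3*(m + m)*(m + m) = -3*2*m*2*m = -12*m²)
d(F) = -12*F²
√((k + 4*7)² + d(439)) = √((0 + 4*7)² - 12*439²) = √((0 + 28)² - 12*192721) = √(28² - 2312652) = √(784 - 2312652) = √(-2311868) = 2*I*√577967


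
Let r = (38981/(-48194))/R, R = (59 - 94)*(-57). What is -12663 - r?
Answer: -1217509801909/96147030 ≈ -12663.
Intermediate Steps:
R = 1995 (R = -35*(-57) = 1995)
r = -38981/96147030 (r = (38981/(-48194))/1995 = (38981*(-1/48194))*(1/1995) = -38981/48194*1/1995 = -38981/96147030 ≈ -0.00040543)
-12663 - r = -12663 - 1*(-38981/96147030) = -12663 + 38981/96147030 = -1217509801909/96147030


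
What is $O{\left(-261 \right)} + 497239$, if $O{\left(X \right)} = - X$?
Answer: $497500$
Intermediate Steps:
$O{\left(-261 \right)} + 497239 = \left(-1\right) \left(-261\right) + 497239 = 261 + 497239 = 497500$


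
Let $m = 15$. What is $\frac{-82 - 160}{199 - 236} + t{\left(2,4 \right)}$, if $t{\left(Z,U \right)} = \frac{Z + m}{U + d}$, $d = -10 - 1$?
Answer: $\frac{1065}{259} \approx 4.112$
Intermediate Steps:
$d = -11$
$t{\left(Z,U \right)} = \frac{15 + Z}{-11 + U}$ ($t{\left(Z,U \right)} = \frac{Z + 15}{U - 11} = \frac{15 + Z}{-11 + U}$)
$\frac{-82 - 160}{199 - 236} + t{\left(2,4 \right)} = \frac{-82 - 160}{199 - 236} + \frac{15 + 2}{-11 + 4} = - \frac{242}{-37} + \frac{1}{-7} \cdot 17 = \left(-242\right) \left(- \frac{1}{37}\right) - \frac{17}{7} = \frac{242}{37} - \frac{17}{7} = \frac{1065}{259}$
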